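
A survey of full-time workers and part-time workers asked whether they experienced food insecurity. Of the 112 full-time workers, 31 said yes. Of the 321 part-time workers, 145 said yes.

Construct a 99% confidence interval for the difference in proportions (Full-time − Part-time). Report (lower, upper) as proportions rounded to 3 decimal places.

First, p̂₁ = 31/112 = 0.2768; p̂₂ = 145/321 = 0.4517.
The two standard errors are √(0.2768×0.7232/112) = 0.04228 and √(0.4517×0.5483/321) = 0.02778.
Because the samples are independent, SE_diff = √(0.04228² + 0.02778²) = 0.05059.
Using z* = 2.576 for 99%, ME = 2.576 × 0.05059 = 0.13032.
p̂₁ − p̂₂ = -0.1749; interval -0.1749 ± 0.13032 gives (-0.305, -0.045).

(-0.305, -0.045)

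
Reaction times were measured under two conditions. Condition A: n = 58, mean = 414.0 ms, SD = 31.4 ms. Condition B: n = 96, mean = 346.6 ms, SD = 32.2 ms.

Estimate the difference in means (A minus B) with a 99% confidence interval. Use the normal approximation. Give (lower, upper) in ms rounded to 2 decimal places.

(53.82, 80.98)

SE₁ = s₁/√n₁ = 31.4/√58 = 4.1230; SE₂ = 32.2/√96 = 3.2864.
Independent samples, unequal variances: SE_diff = √(SE₁² + SE₂²) = √(16.999129 + 10.80042496) = 5.2725.
z* = 2.576, so margin of error = 2.576 × 5.2725 = 13.5820.
Difference in means = 414.0 − 346.6 = 67.4000.
67.4000 ± 13.5820 → (53.82, 80.98).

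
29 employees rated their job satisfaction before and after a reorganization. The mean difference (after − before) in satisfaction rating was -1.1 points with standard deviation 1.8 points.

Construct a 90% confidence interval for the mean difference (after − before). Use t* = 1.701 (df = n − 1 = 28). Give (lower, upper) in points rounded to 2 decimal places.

(-1.67, -0.53)

Paired design: SE = s_d/√n = 1.8/√29 = 0.3343.
t* = 1.701; margin of error = 1.701 × 0.3343 = 0.5686.
-1.1 ± 0.5686 → (-1.67, -0.53).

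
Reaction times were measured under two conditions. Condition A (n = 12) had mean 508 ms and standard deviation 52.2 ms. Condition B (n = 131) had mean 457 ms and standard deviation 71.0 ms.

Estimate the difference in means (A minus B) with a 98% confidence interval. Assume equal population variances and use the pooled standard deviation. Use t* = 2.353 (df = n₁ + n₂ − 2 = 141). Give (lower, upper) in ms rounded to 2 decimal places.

Pooled variance s_p² = [11·52.2² + 130·71.0²] / (12+131−2) = 4860.3067, so s_p = 69.7159.
SE_diff = s_p·√(1/n₁ + 1/n₂) = 69.7159·√(1/12 + 1/131) = 21.0268.
t* = 2.353; margin = 2.353 × 21.0268 = 49.4761.
Difference = 508 − 457 = 51.0000.
51.0000 ± 49.4761 → (1.52, 100.48).

(1.52, 100.48)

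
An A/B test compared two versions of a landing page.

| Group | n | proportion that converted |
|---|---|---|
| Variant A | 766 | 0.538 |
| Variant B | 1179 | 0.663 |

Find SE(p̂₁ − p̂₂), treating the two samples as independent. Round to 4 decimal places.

0.0227

The two standard errors are √(0.5380×0.4620/766) = 0.01801 and √(0.6630×0.3370/1179) = 0.01377.
Because the samples are independent, SE_diff = √(0.01801² + 0.01377²) = 0.02267.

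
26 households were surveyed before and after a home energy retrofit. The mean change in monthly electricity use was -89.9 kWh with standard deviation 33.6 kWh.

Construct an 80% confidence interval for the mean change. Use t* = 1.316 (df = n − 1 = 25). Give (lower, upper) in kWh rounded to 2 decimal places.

Paired design: SE = s_d/√n = 33.6/√26 = 6.5895.
t* = 1.316; margin of error = 1.316 × 6.5895 = 8.6718.
-89.9 ± 8.6718 → (-98.57, -81.23).

(-98.57, -81.23)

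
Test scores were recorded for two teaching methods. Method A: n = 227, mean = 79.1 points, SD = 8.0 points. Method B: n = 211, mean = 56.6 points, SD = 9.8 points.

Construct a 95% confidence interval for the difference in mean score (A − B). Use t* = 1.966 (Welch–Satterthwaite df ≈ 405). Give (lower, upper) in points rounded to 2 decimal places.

SE₁ = s₁/√n₁ = 8.0/√227 = 0.5310; SE₂ = 9.8/√211 = 0.6747.
Independent samples, unequal variances: SE_diff = √(SE₁² + SE₂²) = √(0.281961 + 0.45522009) = 0.8586.
t* = 1.966, so margin of error = 1.966 × 0.8586 = 1.6880.
Difference in means = 79.1 − 56.6 = 22.5000.
22.5000 ± 1.6880 → (20.81, 24.19).

(20.81, 24.19)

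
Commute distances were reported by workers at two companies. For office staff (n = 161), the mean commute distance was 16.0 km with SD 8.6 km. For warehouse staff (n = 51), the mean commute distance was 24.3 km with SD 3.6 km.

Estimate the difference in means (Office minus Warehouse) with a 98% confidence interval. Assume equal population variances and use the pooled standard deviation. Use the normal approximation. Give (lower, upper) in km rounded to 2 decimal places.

Pooled variance s_p² = [160·8.6² + 50·3.6²] / (161+51−2) = 59.4362, so s_p = 7.7095.
SE_diff = s_p·√(1/n₁ + 1/n₂) = 7.7095·√(1/161 + 1/51) = 1.2388.
z* = 2.326; margin = 2.326 × 1.2388 = 2.8814.
Difference = 16.0 − 24.3 = -8.3000.
-8.3000 ± 2.8814 → (-11.18, -5.42).

(-11.18, -5.42)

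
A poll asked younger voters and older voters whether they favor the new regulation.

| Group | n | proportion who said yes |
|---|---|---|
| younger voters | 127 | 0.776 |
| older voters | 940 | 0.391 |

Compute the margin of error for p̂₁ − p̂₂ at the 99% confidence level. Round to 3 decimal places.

0.104

SE₁ = √(p̂₁(1−p̂₁)/n₁) = √(0.7760·0.2240/127) = 0.03700; SE₂ = √(0.3910·0.6090/940) = 0.01592.
Independent samples: SE of the difference = √(SE₁² + SE₂²) = √(0.001369 + 0.0002534464) = 0.04028.
z* for 99% confidence is 2.576, so the margin of error is 2.576 × 0.04028 = 0.10376.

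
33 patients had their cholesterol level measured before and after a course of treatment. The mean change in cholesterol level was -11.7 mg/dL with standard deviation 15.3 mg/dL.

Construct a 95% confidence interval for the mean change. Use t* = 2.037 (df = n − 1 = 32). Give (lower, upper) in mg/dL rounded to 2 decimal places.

This is a matched-pairs design, so SE = s_d/√n = 15.3/√33 = 2.6634.
Margin = 2.037 × 2.6634 = 5.4253; the interval is -11.7 ± 5.4253 = (-17.13, -6.27).

(-17.13, -6.27)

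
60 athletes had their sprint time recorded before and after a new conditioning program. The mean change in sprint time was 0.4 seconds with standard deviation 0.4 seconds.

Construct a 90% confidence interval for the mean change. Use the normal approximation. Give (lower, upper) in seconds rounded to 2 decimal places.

This is a matched-pairs design, so SE = s_d/√n = 0.4/√60 = 0.0516.
Margin = 1.645 × 0.0516 = 0.0849; the interval is 0.4 ± 0.0849 = (0.32, 0.48).

(0.32, 0.48)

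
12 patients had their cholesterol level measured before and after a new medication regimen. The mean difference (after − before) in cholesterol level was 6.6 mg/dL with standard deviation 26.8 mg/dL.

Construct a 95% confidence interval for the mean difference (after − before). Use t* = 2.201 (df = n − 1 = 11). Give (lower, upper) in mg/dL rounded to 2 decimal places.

This is a matched-pairs design, so SE = s_d/√n = 26.8/√12 = 7.7365.
Margin = 2.201 × 7.7365 = 17.0280; the interval is 6.6 ± 17.0280 = (-10.43, 23.63).

(-10.43, 23.63)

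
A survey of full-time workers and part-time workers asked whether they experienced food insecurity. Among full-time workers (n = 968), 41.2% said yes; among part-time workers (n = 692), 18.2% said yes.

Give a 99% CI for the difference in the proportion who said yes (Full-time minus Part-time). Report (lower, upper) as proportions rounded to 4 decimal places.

(0.1744, 0.2856)

SE₁ = √(p̂₁(1−p̂₁)/n₁) = √(0.4120·0.5880/968) = 0.01582; SE₂ = √(0.1820·0.8180/692) = 0.01467.
Independent samples: SE of the difference = √(SE₁² + SE₂²) = √(0.0002502724 + 0.0002152089) = 0.02158.
z* for 99% confidence is 2.576, so the margin of error is 2.576 × 0.02158 = 0.05559.
Point estimate p̂₁ − p̂₂ = 0.4120 − 0.1820 = 0.2300.
0.2300 ± 0.05559 → (0.1744, 0.2856).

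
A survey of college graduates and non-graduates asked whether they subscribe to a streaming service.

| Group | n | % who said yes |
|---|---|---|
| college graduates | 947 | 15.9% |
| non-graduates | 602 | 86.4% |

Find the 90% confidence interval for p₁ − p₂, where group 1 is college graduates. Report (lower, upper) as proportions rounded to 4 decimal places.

Each SE is √(p̂(1−p̂)/n): √(0.1590·0.8410/947) = 0.01188 and √(0.8640·0.1360/602) = 0.01397.
SE(p̂₁ − p̂₂) = √(SE₁² + SE₂²) = √(0.0001411344 + 0.0001951609) = 0.01834, since the two samples are independent.
At 90% confidence z* = 1.645; margin = 1.645 × 0.01834 = 0.03017.
The difference is 0.1590 − 0.8640 = -0.7050, so the interval is -0.7050 ± 0.03017 = (-0.7352, -0.6748).

(-0.7352, -0.6748)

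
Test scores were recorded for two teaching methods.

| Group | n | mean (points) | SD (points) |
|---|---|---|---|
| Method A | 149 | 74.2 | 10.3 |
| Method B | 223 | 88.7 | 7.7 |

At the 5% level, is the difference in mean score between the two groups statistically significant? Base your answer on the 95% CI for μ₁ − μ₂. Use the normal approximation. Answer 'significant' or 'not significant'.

SE₁ = s₁/√n₁ = 10.3/√149 = 0.8438; SE₂ = 7.7/√223 = 0.5156.
Independent samples, unequal variances: SE_diff = √(SE₁² + SE₂²) = √(0.71199844 + 0.26584336) = 0.9889.
z* = 1.960, so margin of error = 1.960 × 0.9889 = 1.9382.
Difference in means = 74.2 − 88.7 = -14.5000.
-14.5000 ± 1.9382 → (-16.4382, -12.5618).
The interval (-16.4382, -12.5618) does not contain 0, so the difference is significant.

significant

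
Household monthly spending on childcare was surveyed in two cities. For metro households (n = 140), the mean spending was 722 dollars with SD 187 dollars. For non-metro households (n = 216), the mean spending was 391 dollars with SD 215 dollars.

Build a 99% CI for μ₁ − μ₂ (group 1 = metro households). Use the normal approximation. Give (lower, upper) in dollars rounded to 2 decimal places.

(275.52, 386.48)

Per-group SEs: s₁/√n₁ = 187/√140 = 15.8044, s₂/√n₂ = 215/√216 = 14.6289.
Unpooled SE of the difference: √(249.77905936 + 214.00471521) = 21.5356.
Margin of error = z* · SE = 2.576 × 21.5356 = 55.4757.
x̄₁ − x̄₂ = 722 − 391 = 331.0000.
CI: 331.0000 ± 55.4757 = (275.52, 386.48).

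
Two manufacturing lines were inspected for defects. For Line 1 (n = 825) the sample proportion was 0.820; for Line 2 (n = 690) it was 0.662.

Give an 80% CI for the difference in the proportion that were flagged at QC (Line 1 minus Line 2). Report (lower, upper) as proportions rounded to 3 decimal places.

(0.129, 0.187)

The two standard errors are √(0.8200×0.1800/825) = 0.01338 and √(0.6620×0.3380/690) = 0.01801.
Because the samples are independent, SE_diff = √(0.01338² + 0.01801²) = 0.02244.
Using z* = 1.282 for 80%, ME = 1.282 × 0.02244 = 0.02877.
p̂₁ − p̂₂ = 0.1580; interval 0.1580 ± 0.02877 gives (0.129, 0.187).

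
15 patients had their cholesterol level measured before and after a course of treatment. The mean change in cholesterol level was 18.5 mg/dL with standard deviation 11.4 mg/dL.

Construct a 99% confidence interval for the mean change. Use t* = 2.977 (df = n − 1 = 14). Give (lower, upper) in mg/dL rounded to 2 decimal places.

(9.74, 27.26)

Paired design: SE = s_d/√n = 11.4/√15 = 2.9435.
t* = 2.977; margin of error = 2.977 × 2.9435 = 8.7628.
18.5 ± 8.7628 → (9.74, 27.26).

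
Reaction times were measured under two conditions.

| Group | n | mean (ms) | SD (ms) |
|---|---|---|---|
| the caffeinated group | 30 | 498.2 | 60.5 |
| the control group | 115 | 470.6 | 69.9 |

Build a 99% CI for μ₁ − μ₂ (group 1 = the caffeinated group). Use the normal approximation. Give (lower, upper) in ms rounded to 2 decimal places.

Per-group SEs: s₁/√n₁ = 60.5/√30 = 11.0457, s₂/√n₂ = 69.9/√115 = 6.5182.
Unpooled SE of the difference: √(122.00748849 + 42.48693124) = 12.8255.
Margin of error = z* · SE = 2.576 × 12.8255 = 33.0385.
x̄₁ − x̄₂ = 498.2 − 470.6 = 27.6000.
CI: 27.6000 ± 33.0385 = (-5.44, 60.64).

(-5.44, 60.64)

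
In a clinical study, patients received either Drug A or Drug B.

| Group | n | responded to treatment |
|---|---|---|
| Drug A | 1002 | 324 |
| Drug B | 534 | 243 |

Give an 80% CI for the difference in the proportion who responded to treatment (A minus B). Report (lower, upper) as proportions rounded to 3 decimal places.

(-0.165, -0.098)

First, p̂₁ = 324/1002 = 0.3234; p̂₂ = 243/534 = 0.4551.
The two standard errors are √(0.3234×0.6766/1002) = 0.01478 and √(0.4551×0.5449/534) = 0.02155.
Because the samples are independent, SE_diff = √(0.01478² + 0.02155²) = 0.02613.
Using z* = 1.282 for 80%, ME = 1.282 × 0.02613 = 0.03350.
p̂₁ − p̂₂ = -0.1317; interval -0.1317 ± 0.03350 gives (-0.165, -0.098).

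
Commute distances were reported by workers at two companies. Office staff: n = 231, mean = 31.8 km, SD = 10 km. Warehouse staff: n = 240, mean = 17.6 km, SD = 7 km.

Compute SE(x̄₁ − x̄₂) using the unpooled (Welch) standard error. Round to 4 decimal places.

Per-group SEs: s₁/√n₁ = 10/√231 = 0.6580, s₂/√n₂ = 7/√240 = 0.4518.
Unpooled SE of the difference: √(0.432964 + 0.20412324) = 0.7982.

0.7982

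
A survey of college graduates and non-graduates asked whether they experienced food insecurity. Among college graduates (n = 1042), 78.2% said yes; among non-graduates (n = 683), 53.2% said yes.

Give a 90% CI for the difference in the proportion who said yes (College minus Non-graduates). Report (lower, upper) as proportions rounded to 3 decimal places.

The two standard errors are √(0.7820×0.2180/1042) = 0.01279 and √(0.5320×0.4680/683) = 0.01909.
Because the samples are independent, SE_diff = √(0.01279² + 0.01909²) = 0.02298.
Using z* = 1.645 for 90%, ME = 1.645 × 0.02298 = 0.03780.
p̂₁ − p̂₂ = 0.2500; interval 0.2500 ± 0.03780 gives (0.212, 0.288).

(0.212, 0.288)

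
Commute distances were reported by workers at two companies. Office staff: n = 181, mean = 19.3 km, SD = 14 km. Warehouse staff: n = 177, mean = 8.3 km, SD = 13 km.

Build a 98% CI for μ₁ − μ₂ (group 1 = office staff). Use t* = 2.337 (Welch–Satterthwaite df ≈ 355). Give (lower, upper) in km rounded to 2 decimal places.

(7.66, 14.34)

SE₁ = s₁/√n₁ = 14/√181 = 1.0406; SE₂ = 13/√177 = 0.9771.
Independent samples, unequal variances: SE_diff = √(SE₁² + SE₂²) = √(1.08284836 + 0.95472441) = 1.4274.
t* = 2.337, so margin of error = 2.337 × 1.4274 = 3.3358.
Difference in means = 19.3 − 8.3 = 11.0000.
11.0000 ± 3.3358 → (7.66, 14.34).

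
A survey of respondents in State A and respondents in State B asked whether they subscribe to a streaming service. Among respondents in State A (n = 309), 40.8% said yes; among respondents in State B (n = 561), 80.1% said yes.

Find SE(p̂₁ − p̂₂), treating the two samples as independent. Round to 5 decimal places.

0.03265

SE₁ = √(p̂₁(1−p̂₁)/n₁) = √(0.4080·0.5920/309) = 0.02796; SE₂ = √(0.8010·0.1990/561) = 0.01686.
Independent samples: SE of the difference = √(SE₁² + SE₂²) = √(0.0007817616 + 0.0002842596) = 0.03265.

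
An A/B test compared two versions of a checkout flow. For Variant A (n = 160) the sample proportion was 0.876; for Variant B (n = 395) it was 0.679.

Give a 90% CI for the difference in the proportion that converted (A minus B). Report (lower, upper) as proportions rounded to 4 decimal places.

(0.1393, 0.2547)

SE₁ = √(p̂₁(1−p̂₁)/n₁) = √(0.8760·0.1240/160) = 0.02606; SE₂ = √(0.6790·0.3210/395) = 0.02349.
Independent samples: SE of the difference = √(SE₁² + SE₂²) = √(0.0006791236 + 0.0005517801) = 0.03508.
z* for 90% confidence is 1.645, so the margin of error is 1.645 × 0.03508 = 0.05771.
Point estimate p̂₁ − p̂₂ = 0.8760 − 0.6790 = 0.1970.
0.1970 ± 0.05771 → (0.1393, 0.2547).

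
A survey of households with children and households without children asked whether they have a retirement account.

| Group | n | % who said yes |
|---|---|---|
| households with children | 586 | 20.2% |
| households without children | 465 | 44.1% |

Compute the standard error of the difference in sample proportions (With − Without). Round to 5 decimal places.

The two standard errors are √(0.2020×0.7980/586) = 0.01659 and √(0.4410×0.5590/465) = 0.02302.
Because the samples are independent, SE_diff = √(0.01659² + 0.02302²) = 0.02838.

0.02838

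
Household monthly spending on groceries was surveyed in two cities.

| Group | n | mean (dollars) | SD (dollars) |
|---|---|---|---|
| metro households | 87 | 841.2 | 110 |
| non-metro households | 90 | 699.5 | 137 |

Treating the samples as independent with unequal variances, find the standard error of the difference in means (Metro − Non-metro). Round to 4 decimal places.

18.6447

Per-group SEs: s₁/√n₁ = 110/√87 = 11.7932, s₂/√n₂ = 137/√90 = 14.4411.
Unpooled SE of the difference: √(139.07956624 + 208.54536921) = 18.6447.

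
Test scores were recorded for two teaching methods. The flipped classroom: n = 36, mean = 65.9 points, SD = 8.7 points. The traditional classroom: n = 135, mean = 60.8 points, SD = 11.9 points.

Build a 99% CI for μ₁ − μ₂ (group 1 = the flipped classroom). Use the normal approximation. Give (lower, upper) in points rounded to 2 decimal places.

Per-group SEs: s₁/√n₁ = 8.7/√36 = 1.4500, s₂/√n₂ = 11.9/√135 = 1.0242.
Unpooled SE of the difference: √(2.1025 + 1.04898564) = 1.7752.
Margin of error = z* · SE = 2.576 × 1.7752 = 4.5729.
x̄₁ − x̄₂ = 65.9 − 60.8 = 5.1000.
CI: 5.1000 ± 4.5729 = (0.53, 9.67).

(0.53, 9.67)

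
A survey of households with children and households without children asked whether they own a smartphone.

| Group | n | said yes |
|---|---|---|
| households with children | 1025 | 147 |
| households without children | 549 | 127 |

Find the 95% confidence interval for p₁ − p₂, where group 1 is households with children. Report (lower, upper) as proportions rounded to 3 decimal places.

(-0.129, -0.047)

p̂₁ = 147/1025 = 0.1434 and p̂₂ = 127/549 = 0.2313.
SE₁ = √(p̂₁(1−p̂₁)/n₁) = √(0.1434·0.8566/1025) = 0.01095; SE₂ = √(0.2313·0.7687/549) = 0.01800.
Independent samples: SE of the difference = √(SE₁² + SE₂²) = √(0.0001199025 + 0.000324) = 0.02107.
z* for 95% confidence is 1.960, so the margin of error is 1.960 × 0.02107 = 0.04130.
Point estimate p̂₁ − p̂₂ = 0.1434 − 0.2313 = -0.0879.
-0.0879 ± 0.04130 → (-0.129, -0.047).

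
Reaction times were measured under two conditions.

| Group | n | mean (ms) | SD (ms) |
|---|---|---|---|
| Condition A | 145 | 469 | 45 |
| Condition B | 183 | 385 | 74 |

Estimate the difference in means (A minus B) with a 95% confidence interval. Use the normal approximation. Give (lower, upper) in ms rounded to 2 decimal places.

(71.02, 96.98)

Per-group SEs: s₁/√n₁ = 45/√145 = 3.7370, s₂/√n₂ = 74/√183 = 5.4702.
Unpooled SE of the difference: √(13.965169 + 29.92308804) = 6.6248.
Margin of error = z* · SE = 1.960 × 6.6248 = 12.9846.
x̄₁ − x̄₂ = 469 − 385 = 84.0000.
CI: 84.0000 ± 12.9846 = (71.02, 96.98).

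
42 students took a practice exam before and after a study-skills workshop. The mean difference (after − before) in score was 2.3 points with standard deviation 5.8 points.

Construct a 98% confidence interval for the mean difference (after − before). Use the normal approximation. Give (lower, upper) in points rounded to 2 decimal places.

Paired design: SE = s_d/√n = 5.8/√42 = 0.8950.
z* = 2.326; margin of error = 2.326 × 0.8950 = 2.0818.
2.3 ± 2.0818 → (0.22, 4.38).

(0.22, 4.38)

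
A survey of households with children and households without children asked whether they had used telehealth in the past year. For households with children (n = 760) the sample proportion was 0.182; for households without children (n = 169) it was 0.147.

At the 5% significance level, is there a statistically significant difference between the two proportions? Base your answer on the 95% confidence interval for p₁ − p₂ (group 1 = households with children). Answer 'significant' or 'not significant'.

not significant

Each SE is √(p̂(1−p̂)/n): √(0.1820·0.8180/760) = 0.01400 and √(0.1470·0.8530/169) = 0.02724.
SE(p̂₁ − p̂₂) = √(SE₁² + SE₂²) = √(0.000196 + 0.0007420176) = 0.03063, since the two samples are independent.
At 95% confidence z* = 1.960; margin = 1.960 × 0.03063 = 0.06003.
The difference is 0.1820 − 0.1470 = 0.0350, so the interval is 0.0350 ± 0.06003 = (-0.02503, 0.09503).
The interval (-0.02503, 0.09503) contains 0, so the difference is not significant.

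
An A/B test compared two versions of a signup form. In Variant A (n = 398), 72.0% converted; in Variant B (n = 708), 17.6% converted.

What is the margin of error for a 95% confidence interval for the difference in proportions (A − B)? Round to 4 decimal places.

Each SE is √(p̂(1−p̂)/n): √(0.7200·0.2800/398) = 0.02251 and √(0.1760·0.8240/708) = 0.01431.
SE(p̂₁ − p̂₂) = √(SE₁² + SE₂²) = √(0.0005067001 + 0.0002047761) = 0.02667, since the two samples are independent.
At 95% confidence z* = 1.960; margin = 1.960 × 0.02667 = 0.05227.

0.0523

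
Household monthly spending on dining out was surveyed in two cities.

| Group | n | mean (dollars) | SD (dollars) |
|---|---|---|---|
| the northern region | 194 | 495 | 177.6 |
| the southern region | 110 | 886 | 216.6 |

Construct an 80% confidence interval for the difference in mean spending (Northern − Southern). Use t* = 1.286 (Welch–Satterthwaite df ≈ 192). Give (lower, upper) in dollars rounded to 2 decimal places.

(-422.21, -359.79)

Standard errors of each mean: 177.6/√194 = 12.7509 and 216.6/√110 = 20.6520.
SE(x̄₁ − x̄₂) = √(12.7509² + 20.6520²) = 24.2712 for independent samples with unequal variances.
With t* = 1.286, the margin is 1.286 × 24.2712 = 31.2128.
x̄₁ − x̄₂ = 495 − 886 = -391.0000; the interval is -391.0000 ± 31.2128 = (-422.21, -359.79).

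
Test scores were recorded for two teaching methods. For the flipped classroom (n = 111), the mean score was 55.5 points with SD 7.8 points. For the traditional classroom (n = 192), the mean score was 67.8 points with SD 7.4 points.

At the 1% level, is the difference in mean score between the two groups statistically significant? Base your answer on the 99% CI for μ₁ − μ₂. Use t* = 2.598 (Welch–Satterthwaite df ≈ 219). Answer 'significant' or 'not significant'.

Standard errors of each mean: 7.8/√111 = 0.7403 and 7.4/√192 = 0.5340.
SE(x̄₁ − x̄₂) = √(0.7403² + 0.5340²) = 0.9128 for independent samples with unequal variances.
With t* = 2.598, the margin is 2.598 × 0.9128 = 2.3715.
x̄₁ − x̄₂ = 55.5 − 67.8 = -12.3000; the interval is -12.3000 ± 2.3715 = (-14.6715, -9.9285).
The interval (-14.6715, -9.9285) does not contain 0, so the difference is significant.

significant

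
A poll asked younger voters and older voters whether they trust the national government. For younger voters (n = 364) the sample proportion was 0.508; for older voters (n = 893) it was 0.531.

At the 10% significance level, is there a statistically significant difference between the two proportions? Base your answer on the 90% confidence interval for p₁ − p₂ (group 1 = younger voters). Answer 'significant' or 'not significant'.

not significant

Each SE is √(p̂(1−p̂)/n): √(0.5080·0.4920/364) = 0.02620 and √(0.5310·0.4690/893) = 0.01670.
SE(p̂₁ − p̂₂) = √(SE₁² + SE₂²) = √(0.00068644 + 0.00027889) = 0.03107, since the two samples are independent.
At 90% confidence z* = 1.645; margin = 1.645 × 0.03107 = 0.05111.
The difference is 0.5080 − 0.5310 = -0.0230, so the interval is -0.0230 ± 0.05111 = (-0.07411, 0.02811).
The interval (-0.07411, 0.02811) contains 0, so the difference is not significant.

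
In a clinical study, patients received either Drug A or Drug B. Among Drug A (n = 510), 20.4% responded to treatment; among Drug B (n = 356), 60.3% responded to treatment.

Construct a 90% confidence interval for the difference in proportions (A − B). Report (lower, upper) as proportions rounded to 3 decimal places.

Each SE is √(p̂(1−p̂)/n): √(0.2040·0.7960/510) = 0.01784 and √(0.6030·0.3970/356) = 0.02593.
SE(p̂₁ − p̂₂) = √(SE₁² + SE₂²) = √(0.0003182656 + 0.0006723649) = 0.03147, since the two samples are independent.
At 90% confidence z* = 1.645; margin = 1.645 × 0.03147 = 0.05177.
The difference is 0.2040 − 0.6030 = -0.3990, so the interval is -0.3990 ± 0.05177 = (-0.451, -0.347).

(-0.451, -0.347)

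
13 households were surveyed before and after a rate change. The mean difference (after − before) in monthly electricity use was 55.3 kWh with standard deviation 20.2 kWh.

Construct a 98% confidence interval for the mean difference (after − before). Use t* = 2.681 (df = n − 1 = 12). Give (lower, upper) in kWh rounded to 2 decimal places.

(40.28, 70.32)

This is a matched-pairs design, so SE = s_d/√n = 20.2/√13 = 5.6025.
Margin = 2.681 × 5.6025 = 15.0203; the interval is 55.3 ± 15.0203 = (40.28, 70.32).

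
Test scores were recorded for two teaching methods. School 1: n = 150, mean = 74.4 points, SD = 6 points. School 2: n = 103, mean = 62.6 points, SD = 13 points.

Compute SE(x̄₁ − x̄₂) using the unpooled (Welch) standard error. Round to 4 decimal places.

SE₁ = s₁/√n₁ = 6/√150 = 0.4899; SE₂ = 13/√103 = 1.2809.
Independent samples, unequal variances: SE_diff = √(SE₁² + SE₂²) = √(0.24000201 + 1.64070481) = 1.3714.

1.3714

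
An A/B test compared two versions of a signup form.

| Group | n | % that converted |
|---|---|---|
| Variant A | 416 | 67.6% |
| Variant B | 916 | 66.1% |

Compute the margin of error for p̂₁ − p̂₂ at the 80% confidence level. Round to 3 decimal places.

0.036

The two standard errors are √(0.6760×0.3240/416) = 0.02295 and √(0.6610×0.3390/916) = 0.01564.
Because the samples are independent, SE_diff = √(0.02295² + 0.01564²) = 0.02777.
Using z* = 1.282 for 80%, ME = 1.282 × 0.02777 = 0.03560.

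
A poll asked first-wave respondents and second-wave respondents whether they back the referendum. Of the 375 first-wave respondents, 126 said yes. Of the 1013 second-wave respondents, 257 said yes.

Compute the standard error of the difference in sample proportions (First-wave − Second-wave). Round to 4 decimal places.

Sample proportions: 126/375 = 0.3360, 257/1013 = 0.2537.
Each SE is √(p̂(1−p̂)/n): √(0.3360·0.6640/375) = 0.02439 and √(0.2537·0.7463/1013) = 0.01367.
SE(p̂₁ − p̂₂) = √(SE₁² + SE₂²) = √(0.0005948721 + 0.0001868689) = 0.02796, since the two samples are independent.

0.0280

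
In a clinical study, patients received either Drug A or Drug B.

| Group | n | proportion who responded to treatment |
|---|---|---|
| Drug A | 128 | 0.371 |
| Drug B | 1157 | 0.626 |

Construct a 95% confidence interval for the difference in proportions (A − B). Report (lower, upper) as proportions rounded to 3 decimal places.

(-0.343, -0.167)

The two standard errors are √(0.3710×0.6290/128) = 0.04270 and √(0.6260×0.3740/1157) = 0.01423.
Because the samples are independent, SE_diff = √(0.04270² + 0.01423²) = 0.04501.
Using z* = 1.960 for 95%, ME = 1.960 × 0.04501 = 0.08822.
p̂₁ − p̂₂ = -0.2550; interval -0.2550 ± 0.08822 gives (-0.343, -0.167).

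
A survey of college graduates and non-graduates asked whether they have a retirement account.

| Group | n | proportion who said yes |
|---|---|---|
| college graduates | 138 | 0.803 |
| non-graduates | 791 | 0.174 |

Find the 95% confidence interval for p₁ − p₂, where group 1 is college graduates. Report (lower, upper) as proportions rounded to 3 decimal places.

(0.558, 0.700)

SE₁ = √(p̂₁(1−p̂₁)/n₁) = √(0.8030·0.1970/138) = 0.03386; SE₂ = √(0.1740·0.8260/791) = 0.01348.
Independent samples: SE of the difference = √(SE₁² + SE₂²) = √(0.0011464996 + 0.0001817104) = 0.03644.
z* for 95% confidence is 1.960, so the margin of error is 1.960 × 0.03644 = 0.07142.
Point estimate p̂₁ − p̂₂ = 0.8030 − 0.1740 = 0.6290.
0.6290 ± 0.07142 → (0.558, 0.700).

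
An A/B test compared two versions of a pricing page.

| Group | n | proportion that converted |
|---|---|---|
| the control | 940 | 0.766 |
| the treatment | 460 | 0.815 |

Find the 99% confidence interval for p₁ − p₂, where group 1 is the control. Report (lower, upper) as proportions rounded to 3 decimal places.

(-0.108, 0.010)

Each SE is √(p̂(1−p̂)/n): √(0.7660·0.2340/940) = 0.01381 and √(0.8150·0.1850/460) = 0.01810.
SE(p̂₁ − p̂₂) = √(SE₁² + SE₂²) = √(0.0001907161 + 0.00032761) = 0.02277, since the two samples are independent.
At 99% confidence z* = 2.576; margin = 2.576 × 0.02277 = 0.05866.
The difference is 0.7660 − 0.8150 = -0.0490, so the interval is -0.0490 ± 0.05866 = (-0.108, 0.010).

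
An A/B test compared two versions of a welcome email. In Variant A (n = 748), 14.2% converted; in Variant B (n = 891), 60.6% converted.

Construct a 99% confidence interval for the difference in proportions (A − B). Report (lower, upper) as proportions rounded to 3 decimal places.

SE₁ = √(p̂₁(1−p̂₁)/n₁) = √(0.1420·0.8580/748) = 0.01276; SE₂ = √(0.6060·0.3940/891) = 0.01637.
Independent samples: SE of the difference = √(SE₁² + SE₂²) = √(0.0001628176 + 0.0002679769) = 0.02076.
z* for 99% confidence is 2.576, so the margin of error is 2.576 × 0.02076 = 0.05348.
Point estimate p̂₁ − p̂₂ = 0.1420 − 0.6060 = -0.4640.
-0.4640 ± 0.05348 → (-0.517, -0.411).

(-0.517, -0.411)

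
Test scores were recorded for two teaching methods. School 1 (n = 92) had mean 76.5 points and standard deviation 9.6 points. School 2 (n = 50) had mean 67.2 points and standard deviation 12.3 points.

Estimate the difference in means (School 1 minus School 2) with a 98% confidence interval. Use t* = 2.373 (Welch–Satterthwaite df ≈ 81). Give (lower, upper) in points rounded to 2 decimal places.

(4.54, 14.06)

Standard errors of each mean: 9.6/√92 = 1.0009 and 12.3/√50 = 1.7395.
SE(x̄₁ − x̄₂) = √(1.0009² + 1.7395²) = 2.0069 for independent samples with unequal variances.
With t* = 2.373, the margin is 2.373 × 2.0069 = 4.7624.
x̄₁ − x̄₂ = 76.5 − 67.2 = 9.3000; the interval is 9.3000 ± 4.7624 = (4.54, 14.06).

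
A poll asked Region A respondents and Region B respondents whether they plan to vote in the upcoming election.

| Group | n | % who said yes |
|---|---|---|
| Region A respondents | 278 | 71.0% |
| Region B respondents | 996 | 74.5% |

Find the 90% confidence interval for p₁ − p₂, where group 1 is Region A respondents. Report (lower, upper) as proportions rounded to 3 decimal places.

SE₁ = √(p̂₁(1−p̂₁)/n₁) = √(0.7100·0.2900/278) = 0.02721; SE₂ = √(0.7450·0.2550/996) = 0.01381.
Independent samples: SE of the difference = √(SE₁² + SE₂²) = √(0.0007403841 + 0.0001907161) = 0.03051.
z* for 90% confidence is 1.645, so the margin of error is 1.645 × 0.03051 = 0.05019.
Point estimate p̂₁ − p̂₂ = 0.7100 − 0.7450 = -0.0350.
-0.0350 ± 0.05019 → (-0.085, 0.015).

(-0.085, 0.015)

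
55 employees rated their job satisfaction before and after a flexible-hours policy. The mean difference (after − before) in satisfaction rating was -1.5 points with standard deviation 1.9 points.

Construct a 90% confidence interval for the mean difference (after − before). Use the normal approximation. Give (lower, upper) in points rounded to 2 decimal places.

(-1.92, -1.08)

This is a matched-pairs design, so SE = s_d/√n = 1.9/√55 = 0.2562.
Margin = 1.645 × 0.2562 = 0.4214; the interval is -1.5 ± 0.4214 = (-1.92, -1.08).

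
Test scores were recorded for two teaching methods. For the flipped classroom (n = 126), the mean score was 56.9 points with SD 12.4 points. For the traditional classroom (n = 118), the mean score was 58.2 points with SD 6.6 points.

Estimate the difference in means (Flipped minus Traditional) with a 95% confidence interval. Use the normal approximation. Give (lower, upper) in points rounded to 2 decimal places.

Standard errors of each mean: 12.4/√126 = 1.1047 and 6.6/√118 = 0.6076.
SE(x̄₁ − x̄₂) = √(1.1047² + 0.6076²) = 1.2608 for independent samples with unequal variances.
With z* = 1.960, the margin is 1.960 × 1.2608 = 2.4712.
x̄₁ − x̄₂ = 56.9 − 58.2 = -1.3000; the interval is -1.3000 ± 2.4712 = (-3.77, 1.17).

(-3.77, 1.17)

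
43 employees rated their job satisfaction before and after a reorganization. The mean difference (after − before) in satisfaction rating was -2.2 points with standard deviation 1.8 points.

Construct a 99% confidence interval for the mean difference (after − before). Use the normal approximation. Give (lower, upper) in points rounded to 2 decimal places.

(-2.91, -1.49)

This is a matched-pairs design, so SE = s_d/√n = 1.8/√43 = 0.2745.
Margin = 2.576 × 0.2745 = 0.7071; the interval is -2.2 ± 0.7071 = (-2.91, -1.49).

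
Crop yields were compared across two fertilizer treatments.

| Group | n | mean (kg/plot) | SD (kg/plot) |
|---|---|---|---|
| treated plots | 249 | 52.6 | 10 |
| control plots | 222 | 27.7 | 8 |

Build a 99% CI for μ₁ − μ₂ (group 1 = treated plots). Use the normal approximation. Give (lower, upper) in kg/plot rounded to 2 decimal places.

(22.76, 27.04)

Standard errors of each mean: 10/√249 = 0.6337 and 8/√222 = 0.5369.
SE(x̄₁ − x̄₂) = √(0.6337² + 0.5369²) = 0.8306 for independent samples with unequal variances.
With z* = 2.576, the margin is 2.576 × 0.8306 = 2.1396.
x̄₁ − x̄₂ = 52.6 − 27.7 = 24.9000; the interval is 24.9000 ± 2.1396 = (22.76, 27.04).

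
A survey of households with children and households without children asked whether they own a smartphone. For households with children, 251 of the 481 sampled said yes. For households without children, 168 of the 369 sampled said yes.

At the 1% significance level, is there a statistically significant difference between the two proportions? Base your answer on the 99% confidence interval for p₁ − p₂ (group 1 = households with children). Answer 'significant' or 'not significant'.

not significant

First, p̂₁ = 251/481 = 0.5218; p̂₂ = 168/369 = 0.4553.
The two standard errors are √(0.5218×0.4782/481) = 0.02278 and √(0.4553×0.5447/369) = 0.02592.
Because the samples are independent, SE_diff = √(0.02278² + 0.02592²) = 0.03451.
Using z* = 2.576 for 99%, ME = 2.576 × 0.03451 = 0.08890.
p̂₁ − p̂₂ = 0.0665; interval 0.0665 ± 0.08890 gives (-0.02240, 0.15540).
The interval (-0.02240, 0.15540) contains 0, so the difference is not significant.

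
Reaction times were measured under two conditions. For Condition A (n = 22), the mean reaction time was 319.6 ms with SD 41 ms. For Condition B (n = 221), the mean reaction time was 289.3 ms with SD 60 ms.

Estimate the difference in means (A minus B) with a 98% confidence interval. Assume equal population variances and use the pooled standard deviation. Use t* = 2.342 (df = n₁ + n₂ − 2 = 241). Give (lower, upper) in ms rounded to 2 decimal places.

Pooled variance s_p² = [21·41² + 220·60²] / (22+221−2) = 3432.7842, so s_p = 58.5900.
SE_diff = s_p·√(1/n₁ + 1/n₂) = 58.5900·√(1/22 + 1/221) = 13.0984.
t* = 2.342; margin = 2.342 × 13.0984 = 30.6765.
Difference = 319.6 − 289.3 = 30.3000.
30.3000 ± 30.6765 → (-0.38, 60.98).

(-0.38, 60.98)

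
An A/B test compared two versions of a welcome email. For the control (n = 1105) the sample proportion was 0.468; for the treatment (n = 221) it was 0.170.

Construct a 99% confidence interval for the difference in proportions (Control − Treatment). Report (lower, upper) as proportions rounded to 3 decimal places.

Each SE is √(p̂(1−p̂)/n): √(0.4680·0.5320/1105) = 0.01501 and √(0.1700·0.8300/221) = 0.02527.
SE(p̂₁ − p̂₂) = √(SE₁² + SE₂²) = √(0.0002253001 + 0.0006385729) = 0.02939, since the two samples are independent.
At 99% confidence z* = 2.576; margin = 2.576 × 0.02939 = 0.07571.
The difference is 0.4680 − 0.1700 = 0.2980, so the interval is 0.2980 ± 0.07571 = (0.222, 0.374).

(0.222, 0.374)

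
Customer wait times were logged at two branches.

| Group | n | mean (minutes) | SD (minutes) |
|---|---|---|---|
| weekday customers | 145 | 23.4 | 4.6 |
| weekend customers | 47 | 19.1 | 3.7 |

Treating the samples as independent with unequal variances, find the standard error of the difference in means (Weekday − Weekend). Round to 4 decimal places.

0.6612

Standard errors of each mean: 4.6/√145 = 0.3820 and 3.7/√47 = 0.5397.
SE(x̄₁ − x̄₂) = √(0.3820² + 0.5397²) = 0.6612 for independent samples with unequal variances.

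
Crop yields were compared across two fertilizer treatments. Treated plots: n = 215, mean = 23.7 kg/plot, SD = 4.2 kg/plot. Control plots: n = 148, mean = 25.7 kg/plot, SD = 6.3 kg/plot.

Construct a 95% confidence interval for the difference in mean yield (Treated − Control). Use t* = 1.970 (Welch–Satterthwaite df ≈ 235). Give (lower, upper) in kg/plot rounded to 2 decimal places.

(-3.17, -0.83)

Standard errors of each mean: 4.2/√215 = 0.2864 and 6.3/√148 = 0.5179.
SE(x̄₁ − x̄₂) = √(0.2864² + 0.5179²) = 0.5918 for independent samples with unequal variances.
With t* = 1.970, the margin is 1.970 × 0.5918 = 1.1658.
x̄₁ − x̄₂ = 23.7 − 25.7 = -2.0000; the interval is -2.0000 ± 1.1658 = (-3.17, -0.83).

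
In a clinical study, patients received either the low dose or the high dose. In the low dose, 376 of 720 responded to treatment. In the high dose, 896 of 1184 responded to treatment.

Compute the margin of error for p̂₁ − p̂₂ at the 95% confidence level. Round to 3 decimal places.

Sample proportions: 376/720 = 0.5222, 896/1184 = 0.7568.
Each SE is √(p̂(1−p̂)/n): √(0.5222·0.4778/720) = 0.01862 and √(0.7568·0.2432/1184) = 0.01247.
SE(p̂₁ − p̂₂) = √(SE₁² + SE₂²) = √(0.0003467044 + 0.0001555009) = 0.02241, since the two samples are independent.
At 95% confidence z* = 1.960; margin = 1.960 × 0.02241 = 0.04392.

0.044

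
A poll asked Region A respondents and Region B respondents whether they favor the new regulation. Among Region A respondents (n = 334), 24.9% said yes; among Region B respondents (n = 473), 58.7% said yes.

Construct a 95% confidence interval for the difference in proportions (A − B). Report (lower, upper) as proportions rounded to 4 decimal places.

(-0.4022, -0.2738)

SE₁ = √(p̂₁(1−p̂₁)/n₁) = √(0.2490·0.7510/334) = 0.02366; SE₂ = √(0.5870·0.4130/473) = 0.02264.
Independent samples: SE of the difference = √(SE₁² + SE₂²) = √(0.0005597956 + 0.0005125696) = 0.03275.
z* for 95% confidence is 1.960, so the margin of error is 1.960 × 0.03275 = 0.06419.
Point estimate p̂₁ − p̂₂ = 0.2490 − 0.5870 = -0.3380.
-0.3380 ± 0.06419 → (-0.4022, -0.2738).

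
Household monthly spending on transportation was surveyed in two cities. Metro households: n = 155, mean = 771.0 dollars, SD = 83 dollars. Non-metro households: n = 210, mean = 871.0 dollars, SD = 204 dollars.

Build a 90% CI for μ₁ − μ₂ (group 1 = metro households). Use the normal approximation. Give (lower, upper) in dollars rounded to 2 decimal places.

(-125.62, -74.38)

Standard errors of each mean: 83/√155 = 6.6667 and 204/√210 = 14.0773.
SE(x̄₁ − x̄₂) = √(6.6667² + 14.0773²) = 15.5761 for independent samples with unequal variances.
With z* = 1.645, the margin is 1.645 × 15.5761 = 25.6227.
x̄₁ − x̄₂ = 771.0 − 871.0 = -100.0000; the interval is -100.0000 ± 25.6227 = (-125.62, -74.38).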